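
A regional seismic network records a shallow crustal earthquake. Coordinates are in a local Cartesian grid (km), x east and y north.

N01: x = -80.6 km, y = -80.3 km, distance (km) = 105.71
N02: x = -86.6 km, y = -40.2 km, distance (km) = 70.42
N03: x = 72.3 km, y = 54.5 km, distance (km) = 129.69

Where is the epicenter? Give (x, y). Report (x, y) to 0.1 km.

Circle about each station: (x + 80.6)² + (y + 80.3)² = 105.71²; (x + 86.6)² + (y + 40.2)² = 70.42²; (x − 72.3)² + (y − 54.5)² = 129.69².
Subtracting pairs of circle equations eliminates x²+y² and gives linear equations (the radical axes):
-12.0 x + 80.2 y = 2386.78
305.8 x + 269.6 y = -10391.80
Solving the 2×2 system: x ≈ -53.2, y ≈ 21.8 km.
Check against N01 (with the unrounded x, y): √((x + 80.6)²+(y + 80.3)²) = 105.71 ≈ 105.71 km. ✓

x ≈ -53.2 km, y ≈ 21.8 km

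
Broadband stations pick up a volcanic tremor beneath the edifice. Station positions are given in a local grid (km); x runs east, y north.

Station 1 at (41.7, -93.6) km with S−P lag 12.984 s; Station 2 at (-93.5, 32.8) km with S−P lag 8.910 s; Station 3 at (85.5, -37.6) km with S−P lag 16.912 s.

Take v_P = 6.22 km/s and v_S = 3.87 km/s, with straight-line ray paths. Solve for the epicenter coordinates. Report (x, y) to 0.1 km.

Distance from S−P lag: d = Δt · v_P v_S / (v_P − v_S) = Δt · (6.22·3.87)/(6.22−3.87) ≈ 10.2431·Δt.
So d_Station 1 = 133.00, d_Station 2 = 91.27, d_Station 3 = 173.23 km.
Circle about each station: (x − 41.7)² + (y + 93.6)² = 133.00²; (x + 93.5)² + (y − 32.8)² = 91.27²; (x − 85.5)² + (y + 37.6)² = 173.23².
Subtracting the Station 1 equation from the Station 2 and Station 3 equations removes the quadratic terms:
-270.4 x + 252.8 y = 8677.03
87.6 x + 112.0 y = -14095.47
Solving the 2×2 system: x ≈ -86.5, y ≈ -58.2 km.

-86.5 km east, -58.2 km north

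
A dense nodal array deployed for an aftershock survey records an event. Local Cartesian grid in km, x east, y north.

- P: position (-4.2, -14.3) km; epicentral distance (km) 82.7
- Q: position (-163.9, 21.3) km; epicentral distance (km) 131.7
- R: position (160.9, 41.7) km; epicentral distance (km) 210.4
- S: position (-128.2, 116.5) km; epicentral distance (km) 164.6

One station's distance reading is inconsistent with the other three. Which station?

P

Solve using three stations at a time. Using Q, R, S (subtract circle equations pairwise → linear system) gives (x, y) ≈ (-39.6, -22.2).
Distances from that point to each station vs reported:
  P: calculated 36.2 vs reported 82.7 → residual 46.5 km
  Q: calculated 131.7 vs reported 131.7 → residual 0.0 km
  R: calculated 210.4 vs reported 210.4 → residual 0.0 km
  S: calculated 164.6 vs reported 164.6 → residual 0.0 km
Q, R, S are mutually consistent (residuals ≈ 0); P is off by 46.5 km.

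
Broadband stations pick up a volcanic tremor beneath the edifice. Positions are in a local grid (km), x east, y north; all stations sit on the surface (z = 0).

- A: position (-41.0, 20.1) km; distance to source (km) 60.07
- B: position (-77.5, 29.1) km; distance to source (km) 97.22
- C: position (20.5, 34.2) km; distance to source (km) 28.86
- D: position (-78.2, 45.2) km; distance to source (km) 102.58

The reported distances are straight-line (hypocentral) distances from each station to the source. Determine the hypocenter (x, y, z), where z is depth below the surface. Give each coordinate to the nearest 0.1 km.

Each station gives a sphere (x−x_i)² + (y−y_i)² + z² = d_i² (stations at z=0).
Subtracting the A sphere from B and C: z² cancels, leaving linear equations in x and y:
-73.0 x + 18.0 y = -1075.27
123.0 x + 28.2 y = 2280.39
Solving: x ≈ 16.704, y ≈ 8.007 km (keep extra digits for the depth step; rounded: 16.7, 8.0).
Then from the A sphere: z² = 60.07² − (x + 41.0)² − (y − 20.1)² with x = 16.704, y = 8.007, so z ≈ 11.507 ≈ 11.5 km.
Check against D (with the unrounded solution): distance 102.58 ≈ 102.58 km. ✓

(16.7, 8.0, 11.5)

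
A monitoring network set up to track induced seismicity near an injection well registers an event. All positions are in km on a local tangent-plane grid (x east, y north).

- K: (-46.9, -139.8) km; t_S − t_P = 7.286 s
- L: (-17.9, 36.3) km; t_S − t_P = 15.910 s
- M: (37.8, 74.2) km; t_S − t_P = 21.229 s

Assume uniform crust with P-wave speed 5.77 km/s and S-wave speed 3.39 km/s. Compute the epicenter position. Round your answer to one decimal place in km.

x ≈ -8.2 km, y ≈ -94.1 km

Distance from S−P lag: d = Δt · v_P v_S / (v_P − v_S) = Δt · (5.77·3.39)/(5.77−3.39) ≈ 8.2186·Δt.
So d_K = 59.88, d_L = 130.76, d_M = 174.47 km.
Circle about each station: (x + 46.9)² + (y + 139.8)² = 59.88²; (x + 17.9)² + (y − 36.3)² = 130.76²; (x − 37.8)² + (y − 74.2)² = 174.47².
Subtracting pairs of circle equations eliminates x²+y² and gives linear equations (the radical axes):
58.0 x + 352.2 y = -33618.11
169.4 x + 428.0 y = -41663.34
Solving the 2×2 system: x ≈ -8.2, y ≈ -94.1 km.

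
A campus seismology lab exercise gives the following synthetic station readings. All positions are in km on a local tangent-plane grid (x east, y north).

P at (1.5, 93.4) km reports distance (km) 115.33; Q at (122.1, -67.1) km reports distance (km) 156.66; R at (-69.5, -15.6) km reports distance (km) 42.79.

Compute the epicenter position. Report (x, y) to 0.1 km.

Circle about each station: (x − 1.5)² + (y − 93.4)² = 115.33²; (x − 122.1)² + (y + 67.1)² = 156.66²; (x + 69.5)² + (y + 15.6)² = 42.79².
Subtracting pairs of circle equations eliminates x²+y² and gives linear equations (the radical axes):
241.2 x − 321.0 y = -556.34
-142.0 x − 218.0 y = 7817.82
Solving the 2×2 system: x ≈ -26.8, y ≈ -18.4 km.

-26.8 km east, -18.4 km north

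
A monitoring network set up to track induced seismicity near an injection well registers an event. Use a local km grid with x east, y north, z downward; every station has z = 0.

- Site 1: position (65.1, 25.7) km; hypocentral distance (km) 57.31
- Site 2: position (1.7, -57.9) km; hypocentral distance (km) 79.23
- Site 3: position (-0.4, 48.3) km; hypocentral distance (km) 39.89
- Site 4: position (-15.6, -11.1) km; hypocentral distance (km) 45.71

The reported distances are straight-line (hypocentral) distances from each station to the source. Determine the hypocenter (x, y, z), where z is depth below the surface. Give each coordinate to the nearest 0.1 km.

Each station gives a sphere (x−x_i)² + (y−y_i)² + z² = d_i² (stations at z=0).
Subtracting the Site 1 sphere from Site 2 and Site 3: z² cancels, leaving linear equations in x and y:
-126.8 x − 167.2 y = -4536.16
-131.0 x + 45.2 y = -872.23
Solving: x ≈ 12.697, y ≈ 17.501 km (keep extra digits for the depth step; rounded: 12.7, 17.5).
Then from the Site 1 sphere: z² = 57.31² − (x − 65.1)² − (y − 25.7)² with x = 12.697, y = 17.501, so z ≈ 21.706 ≈ 21.7 km.
Check against Site 4 (with the unrounded solution): distance 45.71 ≈ 45.71 km. ✓

(12.7, 17.5, 21.7)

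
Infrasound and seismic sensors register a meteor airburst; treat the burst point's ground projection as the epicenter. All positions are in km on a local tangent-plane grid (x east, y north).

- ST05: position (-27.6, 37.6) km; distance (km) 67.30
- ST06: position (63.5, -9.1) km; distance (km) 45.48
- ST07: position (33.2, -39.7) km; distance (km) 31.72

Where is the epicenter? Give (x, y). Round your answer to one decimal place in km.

Circle about each station: (x + 27.6)² + (y − 37.6)² = 67.30²; (x − 63.5)² + (y + 9.1)² = 45.48²; (x − 33.2)² + (y + 39.7)² = 31.72².
Subtracting pairs of circle equations eliminates x²+y² and gives linear equations (the radical axes):
182.2 x − 93.4 y = 4400.40
121.6 x − 154.6 y = 4025.94
Solving the 2×2 system: x ≈ 18.1, y ≈ -11.8 km.

x ≈ 18.1 km, y ≈ -11.8 km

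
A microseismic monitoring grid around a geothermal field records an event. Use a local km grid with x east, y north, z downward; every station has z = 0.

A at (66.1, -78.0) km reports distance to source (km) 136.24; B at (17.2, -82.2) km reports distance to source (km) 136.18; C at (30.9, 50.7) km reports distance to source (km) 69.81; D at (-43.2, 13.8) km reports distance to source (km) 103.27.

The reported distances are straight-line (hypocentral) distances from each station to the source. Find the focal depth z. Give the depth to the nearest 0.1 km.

z ≈ 68.0 km

Each station gives a sphere (x−x_i)² + (y−y_i)² + z² = d_i² (stations at z=0).
Subtracting the A sphere from B and C: z² cancels, leaving linear equations in x and y:
-97.8 x − 8.4 y = -3384.18
-70.4 x + 257.4 y = 6759.99
Solving: x ≈ 31.605, y ≈ 34.907 km (keep extra digits for the depth step; rounded: 31.6, 34.9).
Then from the A sphere: z² = 136.24² − (x − 66.1)² − (y + 78.0)² with x = 31.605, y = 34.907, so z ≈ 67.996 ≈ 68.0 km.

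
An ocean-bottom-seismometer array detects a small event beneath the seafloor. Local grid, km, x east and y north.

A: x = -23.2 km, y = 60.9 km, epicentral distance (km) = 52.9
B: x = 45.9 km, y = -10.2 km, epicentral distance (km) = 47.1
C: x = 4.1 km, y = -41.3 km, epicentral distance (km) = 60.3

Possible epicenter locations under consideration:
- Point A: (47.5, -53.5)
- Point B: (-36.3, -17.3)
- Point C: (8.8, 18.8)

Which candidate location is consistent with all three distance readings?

For each candidate, compare |candidate − station| to the reported distance:
Point A: residuals A 81.6, B 3.8, C 15.2 → max 81.6 km
Point B: residuals A 26.4, B 35.4, C 13.3 → max 35.4 km
Point C: residuals A 0.0, B 0.0, C 0.0 → max 0.0 km
Only Point C has all residuals ≈ 0.

Point C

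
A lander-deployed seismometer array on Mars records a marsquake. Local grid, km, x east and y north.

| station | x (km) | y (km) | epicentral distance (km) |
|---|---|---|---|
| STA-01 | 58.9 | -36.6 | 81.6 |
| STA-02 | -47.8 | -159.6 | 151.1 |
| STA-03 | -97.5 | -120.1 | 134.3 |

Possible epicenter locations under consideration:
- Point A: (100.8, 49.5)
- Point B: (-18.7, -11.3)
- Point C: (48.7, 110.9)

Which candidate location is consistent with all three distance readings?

Point B

For each candidate, compare |candidate − station| to the reported distance:
Point A: residuals STA-01 14.2, STA-02 105.4, STA-03 126.6 → max 126.6 km
Point B: residuals STA-01 0.0, STA-02 0.0, STA-03 0.0 → max 0.0 km
Point C: residuals STA-01 66.3, STA-02 136.1, STA-03 139.1 → max 139.1 km
Only Point B has all residuals ≈ 0.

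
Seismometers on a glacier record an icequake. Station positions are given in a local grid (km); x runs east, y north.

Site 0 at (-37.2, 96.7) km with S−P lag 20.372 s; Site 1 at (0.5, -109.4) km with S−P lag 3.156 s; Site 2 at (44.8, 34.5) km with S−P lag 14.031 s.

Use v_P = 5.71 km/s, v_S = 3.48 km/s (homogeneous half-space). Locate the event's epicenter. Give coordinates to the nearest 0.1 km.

-2.1 km east, -81.4 km north

Distance from S−P lag: d = Δt · v_P v_S / (v_P − v_S) = Δt · (5.71·3.48)/(5.71−3.48) ≈ 8.9107·Δt.
So d_Site 0 = 181.53, d_Site 1 = 28.12, d_Site 2 = 125.03 km.
Circle about each station: (x + 37.2)² + (y − 96.7)² = 181.53²; (x − 0.5)² + (y + 109.4)² = 28.12²; (x − 44.8)² + (y − 34.5)² = 125.03².
Subtracting pairs of circle equations eliminates x²+y² and gives linear equations (the radical axes):
75.4 x − 412.2 y = 33396.29
164.0 x − 124.4 y = 9783.20
Solving the 2×2 system: x ≈ -2.1, y ≈ -81.4 km.
Check against Site 0 (with the unrounded x, y): √((x + 37.2)²+(y − 96.7)²) = 181.53 ≈ 181.53 km. ✓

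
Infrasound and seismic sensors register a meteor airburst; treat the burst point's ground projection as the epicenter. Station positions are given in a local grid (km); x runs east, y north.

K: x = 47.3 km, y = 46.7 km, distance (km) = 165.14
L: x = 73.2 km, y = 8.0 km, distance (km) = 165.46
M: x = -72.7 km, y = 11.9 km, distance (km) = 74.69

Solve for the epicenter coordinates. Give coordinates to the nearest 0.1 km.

Circle about each station: (x − 47.3)² + (y − 46.7)² = 165.14²; (x − 73.2)² + (y − 8.0)² = 165.46²; (x + 72.7)² + (y − 11.9)² = 74.69².
Subtracting the K equation from the L and M equations removes the quadratic terms:
51.8 x − 77.4 y = 898.27
-240.0 x − 69.6 y = 22701.34
Solving the 2×2 system: x ≈ -76.4, y ≈ -62.7 km.
Check against K (with the unrounded x, y): √((x − 47.3)²+(y − 46.7)²) = 165.16 ≈ 165.14 km. ✓

(-76.4, -62.7)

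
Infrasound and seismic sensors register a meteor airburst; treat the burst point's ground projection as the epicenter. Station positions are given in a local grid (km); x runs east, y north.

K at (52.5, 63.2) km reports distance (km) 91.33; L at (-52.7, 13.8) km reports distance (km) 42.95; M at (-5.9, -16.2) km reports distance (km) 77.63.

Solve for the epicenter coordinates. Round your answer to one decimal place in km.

Circle about each station: (x − 52.5)² + (y − 63.2)² = 91.33²; (x + 52.7)² + (y − 13.8)² = 42.95²; (x + 5.9)² + (y + 16.2)² = 77.63².
Subtracting pairs of circle equations eliminates x²+y² and gives linear equations (the radical axes):
-210.4 x − 98.8 y = 2713.71
-116.8 x − 158.8 y = -4138.49
Solving the 2×2 system: x ≈ -38.4, y ≈ 54.3 km.

x ≈ -38.4 km, y ≈ 54.3 km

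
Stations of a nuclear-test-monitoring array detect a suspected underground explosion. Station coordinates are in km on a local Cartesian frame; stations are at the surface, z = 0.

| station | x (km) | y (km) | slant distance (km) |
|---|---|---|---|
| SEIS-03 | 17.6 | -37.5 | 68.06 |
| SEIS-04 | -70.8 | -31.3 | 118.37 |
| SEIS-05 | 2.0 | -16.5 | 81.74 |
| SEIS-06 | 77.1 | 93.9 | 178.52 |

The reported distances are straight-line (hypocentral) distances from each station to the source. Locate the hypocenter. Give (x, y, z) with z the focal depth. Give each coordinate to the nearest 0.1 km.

Each station gives a sphere (x−x_i)² + (y−y_i)² + z² = d_i² (stations at z=0).
Subtracting the SEIS-03 sphere from SEIS-04 and SEIS-05: z² cancels, leaving linear equations in x and y:
-176.8 x + 12.4 y = -5102.97
-31.2 x + 42.0 y = -3489.02
Solving: x ≈ 24.303, y ≈ -65.018 km (keep extra digits for the depth step; rounded: 24.3, -65.0).
Then from the SEIS-03 sphere: z² = 68.06² − (x − 17.6)² − (y + 37.5)² with x = 24.303, y = -65.018, so z ≈ 61.887 ≈ 61.9 km.

(24.3, -65.0, 61.9)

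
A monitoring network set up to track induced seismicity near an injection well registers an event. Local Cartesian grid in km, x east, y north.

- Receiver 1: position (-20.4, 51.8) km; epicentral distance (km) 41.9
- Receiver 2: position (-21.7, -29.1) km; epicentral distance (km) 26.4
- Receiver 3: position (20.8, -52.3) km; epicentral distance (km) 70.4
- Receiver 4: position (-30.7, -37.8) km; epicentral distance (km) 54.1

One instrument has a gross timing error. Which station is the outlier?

Solve using three stations at a time. Using Receiver 1, Receiver 3, Receiver 4 (subtract circle equations pairwise → linear system) gives (x, y) ≈ (-8.7, 11.6).
Distances from that point to each station vs reported:
  Receiver 1: calculated 41.9 vs reported 41.9 → residual 0.0 km
  Receiver 2: calculated 42.7 vs reported 26.4 → residual 16.3 km
  Receiver 3: calculated 70.4 vs reported 70.4 → residual 0.0 km
  Receiver 4: calculated 54.1 vs reported 54.1 → residual 0.0 km
Receiver 1, Receiver 3, Receiver 4 are mutually consistent (residuals ≈ 0); Receiver 2 is off by 16.3 km.

Receiver 2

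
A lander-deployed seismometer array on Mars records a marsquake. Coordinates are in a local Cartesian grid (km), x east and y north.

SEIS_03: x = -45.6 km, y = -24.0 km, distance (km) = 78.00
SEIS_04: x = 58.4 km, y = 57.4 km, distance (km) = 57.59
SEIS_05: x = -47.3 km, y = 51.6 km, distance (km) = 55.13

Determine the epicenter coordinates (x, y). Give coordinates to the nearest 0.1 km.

Circle about each station: (x + 45.6)² + (y + 24.0)² = 78.00²; (x − 58.4)² + (y − 57.4)² = 57.59²; (x + 47.3)² + (y − 51.6)² = 55.13².
Subtracting pairs of circle equations eliminates x²+y² and gives linear equations (the radical axes):
208.0 x + 162.8 y = 6817.35
-3.4 x + 151.2 y = 5289.17
Solving the 2×2 system: x ≈ 5.3, y ≈ 35.1 km.

x ≈ 5.3 km, y ≈ 35.1 km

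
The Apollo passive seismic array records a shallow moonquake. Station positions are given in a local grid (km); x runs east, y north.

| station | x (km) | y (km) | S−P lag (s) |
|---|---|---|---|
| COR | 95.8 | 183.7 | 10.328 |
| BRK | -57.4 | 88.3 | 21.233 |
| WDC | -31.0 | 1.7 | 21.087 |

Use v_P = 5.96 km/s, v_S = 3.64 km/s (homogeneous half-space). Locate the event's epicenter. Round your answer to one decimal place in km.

Distance from S−P lag: d = Δt · v_P v_S / (v_P − v_S) = Δt · (5.96·3.64)/(5.96−3.64) ≈ 9.3510·Δt.
So d_COR = 96.58, d_BRK = 198.55, d_WDC = 197.19 km.
Circle about each station: (x − 95.8)² + (y − 183.7)² = 96.58²; (x + 57.4)² + (y − 88.3)² = 198.55²; (x + 31.0)² + (y − 1.7)² = 197.19².
Subtracting the COR equation from the BRK and WDC equations removes the quadratic terms:
-306.4 x − 190.8 y = -61926.09
-253.6 x − 364.0 y = -71515.64
Solving the 2×2 system: x ≈ 140.9, y ≈ 98.3 km.

(140.9, 98.3)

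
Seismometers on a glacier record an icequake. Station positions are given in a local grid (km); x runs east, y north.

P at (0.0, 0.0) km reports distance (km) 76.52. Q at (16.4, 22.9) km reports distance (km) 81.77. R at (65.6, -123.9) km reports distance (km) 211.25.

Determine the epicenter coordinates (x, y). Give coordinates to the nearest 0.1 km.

(-62.6, 44.0)

Circle about each station: x² + y² = 76.52²; (x − 16.4)² + (y − 22.9)² = 81.77²; (x − 65.6)² + (y + 123.9)² = 211.25².
Subtracting the P equation from the Q and R equations removes the quadratic terms:
32.8 x + 45.8 y = -37.65
131.2 x − 247.8 y = -19116.68
Solving the 2×2 system: x ≈ -62.6, y ≈ 44.0 km.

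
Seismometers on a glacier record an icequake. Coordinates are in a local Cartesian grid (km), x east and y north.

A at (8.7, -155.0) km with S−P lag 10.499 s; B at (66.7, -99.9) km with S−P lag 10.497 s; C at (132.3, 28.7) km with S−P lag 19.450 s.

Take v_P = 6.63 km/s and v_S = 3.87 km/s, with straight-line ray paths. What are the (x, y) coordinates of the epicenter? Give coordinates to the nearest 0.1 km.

-23.6 km east, -62.9 km north

Distance from S−P lag: d = Δt · v_P v_S / (v_P − v_S) = Δt · (6.63·3.87)/(6.63−3.87) ≈ 9.2964·Δt.
So d_A = 97.60, d_B = 97.58, d_C = 180.82 km.
Circle about each station: (x − 8.7)² + (y + 155.0)² = 97.60²; (x − 66.7)² + (y + 99.9)² = 97.58²; (x − 132.3)² + (y − 28.7)² = 180.82².
Subtracting pairs of circle equations eliminates x²+y² and gives linear equations (the radical axes):
116.0 x + 110.2 y = -9667.89
247.2 x + 367.4 y = -28943.82
Solving the 2×2 system: x ≈ -23.6, y ≈ -62.9 km.
Check against A (with the unrounded x, y): √((x − 8.7)²+(y + 155.0)²) = 97.57 ≈ 97.60 km. ✓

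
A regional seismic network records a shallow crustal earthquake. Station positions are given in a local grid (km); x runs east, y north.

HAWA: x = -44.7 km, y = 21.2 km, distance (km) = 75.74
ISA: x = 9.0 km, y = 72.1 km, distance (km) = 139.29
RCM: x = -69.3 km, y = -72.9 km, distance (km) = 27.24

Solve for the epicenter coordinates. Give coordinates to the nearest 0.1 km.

(-49.3, -54.4)

Circle about each station: (x + 44.7)² + (y − 21.2)² = 75.74²; (x − 9.0)² + (y − 72.1)² = 139.29²; (x + 69.3)² + (y + 72.9)² = 27.24².
Subtracting the HAWA equation from the ISA and RCM equations removes the quadratic terms:
107.4 x + 101.8 y = -10833.28
-49.2 x − 188.2 y = 12663.90
Solving the 2×2 system: x ≈ -49.3, y ≈ -54.4 km.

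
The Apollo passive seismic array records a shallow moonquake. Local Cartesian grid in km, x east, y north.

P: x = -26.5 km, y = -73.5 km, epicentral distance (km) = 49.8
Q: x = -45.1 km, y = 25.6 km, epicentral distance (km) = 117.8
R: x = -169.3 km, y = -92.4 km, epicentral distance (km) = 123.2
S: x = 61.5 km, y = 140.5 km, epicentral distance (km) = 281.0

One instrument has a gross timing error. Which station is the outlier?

Solve using three stations at a time. Using P, R, S (subtract circle equations pairwise → linear system) gives (x, y) ≈ (-48.8, -117.9).
Distances from that point to each station vs reported:
  P: calculated 49.7 vs reported 49.8 → residual 0.1 km
  Q: calculated 143.6 vs reported 117.8 → residual 25.8 km
  R: calculated 123.2 vs reported 123.2 → residual 0.0 km
  S: calculated 281.0 vs reported 281.0 → residual 0.0 km
P, R, S are mutually consistent (residuals ≈ 0); Q is off by 25.8 km.

Q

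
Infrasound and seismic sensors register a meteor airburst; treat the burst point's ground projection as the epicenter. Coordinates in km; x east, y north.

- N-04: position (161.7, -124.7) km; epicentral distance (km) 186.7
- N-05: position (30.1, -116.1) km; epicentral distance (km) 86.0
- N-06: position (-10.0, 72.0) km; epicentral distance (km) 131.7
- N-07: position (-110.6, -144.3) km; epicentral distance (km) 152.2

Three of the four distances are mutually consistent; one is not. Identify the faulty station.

N-06

Solve using three stations at a time. Using N-04, N-05, N-07 (subtract circle equations pairwise → linear system) gives (x, y) ≈ (-3.0, -36.7).
Distances from that point to each station vs reported:
  N-04: calculated 186.7 vs reported 186.7 → residual 0.0 km
  N-05: calculated 86.1 vs reported 86.0 → residual 0.1 km
  N-06: calculated 108.9 vs reported 131.7 → residual 22.8 km
  N-07: calculated 152.2 vs reported 152.2 → residual 0.0 km
N-04, N-05, N-07 are mutually consistent (residuals ≈ 0); N-06 is off by 22.8 km.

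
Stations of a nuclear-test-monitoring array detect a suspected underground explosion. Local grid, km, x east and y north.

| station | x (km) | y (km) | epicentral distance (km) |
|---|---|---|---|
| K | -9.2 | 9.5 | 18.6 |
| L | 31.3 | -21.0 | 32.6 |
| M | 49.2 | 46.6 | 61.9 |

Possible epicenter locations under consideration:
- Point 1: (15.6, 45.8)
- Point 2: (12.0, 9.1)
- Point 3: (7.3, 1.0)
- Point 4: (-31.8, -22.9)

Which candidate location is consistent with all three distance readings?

Point 3

For each candidate, compare |candidate − station| to the reported distance:
Point 1: residuals K 25.4, L 36.0, M 28.3 → max 36.0 km
Point 2: residuals K 2.6, L 3.2, M 9.1 → max 9.1 km
Point 3: residuals K 0.0, L 0.0, M 0.0 → max 0.0 km
Point 4: residuals K 20.9, L 30.5, M 44.8 → max 44.8 km
Only Point 3 has all residuals ≈ 0.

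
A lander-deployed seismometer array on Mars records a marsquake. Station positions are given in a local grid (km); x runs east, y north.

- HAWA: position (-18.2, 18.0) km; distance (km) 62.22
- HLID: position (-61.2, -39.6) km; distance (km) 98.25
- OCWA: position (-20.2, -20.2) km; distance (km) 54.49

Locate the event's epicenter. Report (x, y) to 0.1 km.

Circle about each station: (x + 18.2)² + (y − 18.0)² = 62.22²; (x + 61.2)² + (y + 39.6)² = 98.25²; (x + 20.2)² + (y + 20.2)² = 54.49².
Subtracting the HAWA equation from the HLID and OCWA equations removes the quadratic terms:
-86.0 x − 115.2 y = -1123.37
-4.0 x − 76.4 y = 1063.01
Solving the 2×2 system: x ≈ 34.1, y ≈ -15.7 km.

34.1 km east, -15.7 km north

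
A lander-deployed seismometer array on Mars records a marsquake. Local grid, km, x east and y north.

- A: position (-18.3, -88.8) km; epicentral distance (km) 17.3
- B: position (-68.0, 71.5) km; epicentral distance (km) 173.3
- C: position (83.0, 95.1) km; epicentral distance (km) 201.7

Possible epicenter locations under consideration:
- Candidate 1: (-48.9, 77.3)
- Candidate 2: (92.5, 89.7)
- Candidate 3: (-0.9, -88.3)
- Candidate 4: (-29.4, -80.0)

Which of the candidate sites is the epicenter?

Candidate 3

For each candidate, compare |candidate − station| to the reported distance:
Candidate 1: residuals A 151.6, B 153.3, C 68.6 → max 153.3 km
Candidate 2: residuals A 192.8, B 11.8, C 190.8 → max 192.8 km
Candidate 3: residuals A 0.1, B 0.0, C 0.0 → max 0.1 km
Candidate 4: residuals A 3.1, B 17.0, C 6.4 → max 17.0 km
Only Candidate 3 has all residuals ≈ 0.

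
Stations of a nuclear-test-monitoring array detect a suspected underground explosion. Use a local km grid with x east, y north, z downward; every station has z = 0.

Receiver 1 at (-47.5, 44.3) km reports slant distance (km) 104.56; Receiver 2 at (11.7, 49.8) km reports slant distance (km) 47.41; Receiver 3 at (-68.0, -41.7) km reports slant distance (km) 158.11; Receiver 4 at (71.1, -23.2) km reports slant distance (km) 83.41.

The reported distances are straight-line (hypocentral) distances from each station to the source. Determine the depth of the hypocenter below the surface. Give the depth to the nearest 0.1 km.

Each station gives a sphere (x−x_i)² + (y−y_i)² + z² = d_i² (stations at z=0).
Subtracting the Receiver 1 sphere from Receiver 2 and Receiver 3: z² cancels, leaving linear equations in x and y:
118.4 x + 11.0 y = 7083.28
-41.0 x − 172.0 y = -11921.83
Solving: x ≈ 54.594, y ≈ 56.299 km (keep extra digits for the depth step; rounded: 54.6, 56.3).
Then from the Receiver 1 sphere: z² = 104.56² − (x + 47.5)² − (y − 44.3)² with x = 54.594, y = 56.299, so z ≈ 19.122 ≈ 19.1 km.

z ≈ 19.1 km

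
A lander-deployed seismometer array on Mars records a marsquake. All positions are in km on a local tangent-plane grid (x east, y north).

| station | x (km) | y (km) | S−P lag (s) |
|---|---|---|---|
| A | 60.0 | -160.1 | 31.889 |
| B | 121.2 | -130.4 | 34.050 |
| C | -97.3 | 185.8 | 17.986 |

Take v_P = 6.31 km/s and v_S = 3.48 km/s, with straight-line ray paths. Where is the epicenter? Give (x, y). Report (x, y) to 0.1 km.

x ≈ -73.4 km, y ≈ 48.3 km

Distance from S−P lag: d = Δt · v_P v_S / (v_P − v_S) = Δt · (6.31·3.48)/(6.31−3.48) ≈ 7.7593·Δt.
So d_A = 247.44, d_B = 264.20, d_C = 139.56 km.
Circle about each station: (x − 60.0)² + (y + 160.1)² = 247.44²; (x − 121.2)² + (y + 130.4)² = 264.20²; (x + 97.3)² + (y − 185.8)² = 139.56².
Subtracting the A equation from the B and C equations removes the quadratic terms:
122.4 x + 59.4 y = -6113.50
-314.6 x + 691.8 y = 56506.48
Solving the 2×2 system: x ≈ -73.4, y ≈ 48.3 km.
Check against A (with the unrounded x, y): √((x − 60.0)²+(y + 160.1)²) = 247.44 ≈ 247.44 km. ✓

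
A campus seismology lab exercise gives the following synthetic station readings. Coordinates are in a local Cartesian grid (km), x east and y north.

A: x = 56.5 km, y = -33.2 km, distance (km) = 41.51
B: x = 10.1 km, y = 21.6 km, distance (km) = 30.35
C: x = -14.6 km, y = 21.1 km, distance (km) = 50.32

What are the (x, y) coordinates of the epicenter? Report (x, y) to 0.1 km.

Circle about each station: (x − 56.5)² + (y + 33.2)² = 41.51²; (x − 10.1)² + (y − 21.6)² = 30.35²; (x + 14.6)² + (y − 21.1)² = 50.32².
Subtracting the A equation from the B and C equations removes the quadratic terms:
-92.8 x + 109.6 y = -2923.96
-142.2 x + 108.6 y = -4445.14
Solving the 2×2 system: x ≈ 30.8, y ≈ -0.6 km.

30.8 km east, -0.6 km north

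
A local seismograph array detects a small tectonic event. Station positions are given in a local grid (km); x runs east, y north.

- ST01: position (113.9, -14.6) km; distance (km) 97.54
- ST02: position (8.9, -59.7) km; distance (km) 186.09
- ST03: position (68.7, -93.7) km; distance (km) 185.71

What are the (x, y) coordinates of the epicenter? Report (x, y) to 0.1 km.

130.0 km east, 81.6 km north

Circle about each station: (x − 113.9)² + (y + 14.6)² = 97.54²; (x − 8.9)² + (y + 59.7)² = 186.09²; (x − 68.7)² + (y + 93.7)² = 185.71².
Subtracting pairs of circle equations eliminates x²+y² and gives linear equations (the radical axes):
-210.0 x − 90.2 y = -34658.51
-90.4 x − 158.2 y = -24661.14
Solving the 2×2 system: x ≈ 130.0, y ≈ 81.6 km.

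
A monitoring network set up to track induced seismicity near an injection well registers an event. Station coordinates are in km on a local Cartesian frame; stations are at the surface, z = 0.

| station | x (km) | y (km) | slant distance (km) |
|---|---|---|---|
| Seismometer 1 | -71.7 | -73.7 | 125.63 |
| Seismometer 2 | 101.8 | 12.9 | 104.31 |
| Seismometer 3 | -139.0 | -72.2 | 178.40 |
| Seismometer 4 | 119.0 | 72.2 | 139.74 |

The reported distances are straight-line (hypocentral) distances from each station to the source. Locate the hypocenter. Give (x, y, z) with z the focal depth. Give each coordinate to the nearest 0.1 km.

(15.4, -2.8, 56.3)

Each station gives a sphere (x−x_i)² + (y−y_i)² + z² = d_i² (stations at z=0).
Subtracting the Seismometer 1 sphere from Seismometer 2 and Seismometer 3: z² cancels, leaving linear equations in x and y:
347.0 x + 173.2 y = 4859.39
-134.6 x + 3.0 y = -2082.40
Solving: x ≈ 15.408, y ≈ -2.814 km (keep extra digits for the depth step; rounded: 15.4, -2.8).
Then from the Seismometer 1 sphere: z² = 125.63² − (x + 71.7)² − (y + 73.7)² with x = 15.408, y = -2.814, so z ≈ 56.305 ≈ 56.3 km.
Check against Seismometer 4 (with the unrounded solution): distance 139.74 ≈ 139.74 km. ✓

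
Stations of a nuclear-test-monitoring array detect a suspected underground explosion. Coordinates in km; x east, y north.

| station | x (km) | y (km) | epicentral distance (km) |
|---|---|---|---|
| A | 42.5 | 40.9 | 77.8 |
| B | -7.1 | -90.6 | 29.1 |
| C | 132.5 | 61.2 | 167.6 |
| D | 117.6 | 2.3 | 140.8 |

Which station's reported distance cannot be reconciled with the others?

B

Solve using three stations at a time. Using A, C, D (subtract circle equations pairwise → linear system) gives (x, y) ≈ (-23.2, -0.9).
Distances from that point to each station vs reported:
  A: calculated 77.9 vs reported 77.8 → residual 0.1 km
  B: calculated 91.1 vs reported 29.1 → residual 62.0 km
  C: calculated 167.6 vs reported 167.6 → residual 0.0 km
  D: calculated 140.8 vs reported 140.8 → residual 0.0 km
A, C, D are mutually consistent (residuals ≈ 0); B is off by 62.0 km.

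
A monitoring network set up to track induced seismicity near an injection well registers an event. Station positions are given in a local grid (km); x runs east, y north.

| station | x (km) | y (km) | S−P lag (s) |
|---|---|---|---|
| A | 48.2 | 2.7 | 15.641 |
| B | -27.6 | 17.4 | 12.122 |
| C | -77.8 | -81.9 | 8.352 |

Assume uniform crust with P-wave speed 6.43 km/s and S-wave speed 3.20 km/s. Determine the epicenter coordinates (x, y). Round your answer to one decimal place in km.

Distance from S−P lag: d = Δt · v_P v_S / (v_P − v_S) = Δt · (6.43·3.20)/(6.43−3.20) ≈ 6.3703·Δt.
So d_A = 99.64, d_B = 77.22, d_C = 53.20 km.
Circle about each station: (x − 48.2)² + (y − 2.7)² = 99.64²; (x + 27.6)² + (y − 17.4)² = 77.22²; (x + 77.8)² + (y + 81.9)² = 53.20².
Subtracting the A equation from the B and C equations removes the quadratic terms:
-151.6 x + 29.4 y = 2699.19
-252.0 x − 169.2 y = 17527.81
Solving the 2×2 system: x ≈ -29.4, y ≈ -59.8 km.

x ≈ -29.4 km, y ≈ -59.8 km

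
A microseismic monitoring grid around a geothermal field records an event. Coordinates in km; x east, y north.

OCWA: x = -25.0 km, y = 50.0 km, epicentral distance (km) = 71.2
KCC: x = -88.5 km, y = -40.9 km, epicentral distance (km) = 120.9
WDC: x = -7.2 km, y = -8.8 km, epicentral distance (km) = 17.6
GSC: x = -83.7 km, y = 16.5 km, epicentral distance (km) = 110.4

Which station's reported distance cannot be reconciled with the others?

WDC

Solve using three stations at a time. Using OCWA, KCC, GSC (subtract circle equations pairwise → linear system) gives (x, y) ≈ (25.5, -0.4).
Distances from that point to each station vs reported:
  OCWA: calculated 71.3 vs reported 71.2 → residual 0.1 km
  KCC: calculated 121.0 vs reported 120.9 → residual 0.1 km
  WDC: calculated 33.7 vs reported 17.6 → residual 16.1 km
  GSC: calculated 110.5 vs reported 110.4 → residual 0.1 km
OCWA, KCC, GSC are mutually consistent (residuals ≈ 0); WDC is off by 16.1 km.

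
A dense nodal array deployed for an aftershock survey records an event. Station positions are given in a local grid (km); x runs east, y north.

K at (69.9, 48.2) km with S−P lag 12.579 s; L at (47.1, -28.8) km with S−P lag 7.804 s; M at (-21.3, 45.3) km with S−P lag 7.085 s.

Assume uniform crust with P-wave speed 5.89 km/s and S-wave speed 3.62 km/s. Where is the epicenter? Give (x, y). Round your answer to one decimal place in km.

x ≈ -25.8 km, y ≈ -21.1 km

Distance from S−P lag: d = Δt · v_P v_S / (v_P − v_S) = Δt · (5.89·3.62)/(5.89−3.62) ≈ 9.3929·Δt.
So d_K = 118.15, d_L = 73.30, d_M = 66.55 km.
Circle about each station: (x − 69.9)² + (y − 48.2)² = 118.15²; (x − 47.1)² + (y + 28.8)² = 73.30²; (x + 21.3)² + (y − 45.3)² = 66.55².
Subtracting pairs of circle equations eliminates x²+y² and gives linear equations (the radical axes):
-45.6 x − 154.0 y = 4425.13
-182.4 x − 5.8 y = 4827.05
Solving the 2×2 system: x ≈ -25.8, y ≈ -21.1 km.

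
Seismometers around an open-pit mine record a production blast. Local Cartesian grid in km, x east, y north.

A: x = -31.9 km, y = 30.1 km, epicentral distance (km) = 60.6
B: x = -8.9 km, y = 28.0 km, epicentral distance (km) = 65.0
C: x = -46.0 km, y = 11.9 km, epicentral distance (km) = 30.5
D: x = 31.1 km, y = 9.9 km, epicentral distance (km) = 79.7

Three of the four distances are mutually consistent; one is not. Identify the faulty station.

C

Solve using three stations at a time. Using A, B, D (subtract circle equations pairwise → linear system) gives (x, y) ≈ (-37.8, -30.5).
Distances from that point to each station vs reported:
  A: calculated 60.9 vs reported 60.6 → residual 0.3 km
  B: calculated 65.2 vs reported 65.0 → residual 0.2 km
  C: calculated 43.1 vs reported 30.5 → residual 12.6 km
  D: calculated 79.9 vs reported 79.7 → residual 0.2 km
A, B, D are mutually consistent (residuals ≈ 0); C is off by 12.6 km.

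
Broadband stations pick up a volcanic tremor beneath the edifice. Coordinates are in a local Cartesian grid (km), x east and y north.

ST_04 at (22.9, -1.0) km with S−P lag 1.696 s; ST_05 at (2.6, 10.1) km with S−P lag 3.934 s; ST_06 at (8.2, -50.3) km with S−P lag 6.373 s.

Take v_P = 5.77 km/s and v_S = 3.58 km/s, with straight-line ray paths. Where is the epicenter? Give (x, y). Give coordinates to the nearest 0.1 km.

(38.7, 1.5)

Distance from S−P lag: d = Δt · v_P v_S / (v_P − v_S) = Δt · (5.77·3.58)/(5.77−3.58) ≈ 9.4322·Δt.
So d_ST_04 = 16.00, d_ST_05 = 37.11, d_ST_06 = 60.11 km.
Circle about each station: (x − 22.9)² + (y + 1.0)² = 16.00²; (x − 2.6)² + (y − 10.1)² = 37.11²; (x − 8.2)² + (y + 50.3)² = 60.11².
Subtracting the ST_04 equation from the ST_05 and ST_06 equations removes the quadratic terms:
-40.6 x + 22.2 y = -1537.79
-29.4 x − 98.6 y = -1285.29
Solving the 2×2 system: x ≈ 38.7, y ≈ 1.5 km.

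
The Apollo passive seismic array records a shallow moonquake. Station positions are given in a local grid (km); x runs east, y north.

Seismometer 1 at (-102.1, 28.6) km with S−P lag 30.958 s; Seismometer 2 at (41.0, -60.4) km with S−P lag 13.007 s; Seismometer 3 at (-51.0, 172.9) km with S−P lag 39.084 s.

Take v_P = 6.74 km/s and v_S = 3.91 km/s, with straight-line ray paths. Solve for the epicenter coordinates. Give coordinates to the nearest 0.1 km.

Distance from S−P lag: d = Δt · v_P v_S / (v_P − v_S) = Δt · (6.74·3.91)/(6.74−3.91) ≈ 9.3122·Δt.
So d_Seismometer 1 = 288.29, d_Seismometer 2 = 121.12, d_Seismometer 3 = 363.96 km.
Circle about each station: (x + 102.1)² + (y − 28.6)² = 288.29²; (x − 41.0)² + (y + 60.4)² = 121.12²; (x + 51.0)² + (y − 172.9)² = 363.96².
Subtracting the Seismometer 1 equation from the Seismometer 2 and Seismometer 3 equations removes the quadratic terms:
286.2 x − 178.0 y = 62527.86
102.2 x + 288.6 y = -28102.72
Solving the 2×2 system: x ≈ 129.4, y ≈ -143.2 km.
Check against Seismometer 1 (with the unrounded x, y): √((x + 102.1)²+(y − 28.6)²) = 288.30 ≈ 288.29 km. ✓

129.4 km east, -143.2 km north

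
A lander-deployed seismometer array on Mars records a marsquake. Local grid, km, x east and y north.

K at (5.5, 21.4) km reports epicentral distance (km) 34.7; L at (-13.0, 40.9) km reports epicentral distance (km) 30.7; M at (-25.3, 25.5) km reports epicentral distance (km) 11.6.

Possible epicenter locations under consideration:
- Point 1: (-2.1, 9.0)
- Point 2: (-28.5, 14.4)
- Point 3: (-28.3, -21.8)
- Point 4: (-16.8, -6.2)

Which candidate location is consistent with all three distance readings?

Point 2

For each candidate, compare |candidate − station| to the reported distance:
Point 1: residuals K 20.2, L 3.0, M 16.9 → max 20.2 km
Point 2: residuals K 0.0, L 0.0, M 0.0 → max 0.0 km
Point 3: residuals K 20.2, L 33.8, M 35.8 → max 35.8 km
Point 4: residuals K 0.8, L 16.6, M 21.2 → max 21.2 km
Only Point 2 has all residuals ≈ 0.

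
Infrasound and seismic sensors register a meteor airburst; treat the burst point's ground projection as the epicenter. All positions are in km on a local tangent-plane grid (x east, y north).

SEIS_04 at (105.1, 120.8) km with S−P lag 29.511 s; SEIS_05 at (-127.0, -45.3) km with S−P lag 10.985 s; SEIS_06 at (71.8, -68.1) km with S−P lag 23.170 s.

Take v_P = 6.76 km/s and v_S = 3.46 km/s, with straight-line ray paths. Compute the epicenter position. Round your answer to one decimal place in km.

(-72.5, 10.3)

Distance from S−P lag: d = Δt · v_P v_S / (v_P − v_S) = Δt · (6.76·3.46)/(6.76−3.46) ≈ 7.0878·Δt.
So d_SEIS_04 = 209.17, d_SEIS_05 = 77.86, d_SEIS_06 = 164.22 km.
Circle about each station: (x − 105.1)² + (y − 120.8)² = 209.17²; (x + 127.0)² + (y + 45.3)² = 77.86²; (x − 71.8)² + (y + 68.1)² = 164.22².
Subtracting the SEIS_04 equation from the SEIS_05 and SEIS_06 equations removes the quadratic terms:
-464.2 x − 332.2 y = 30232.35
-66.6 x − 377.8 y = 938.08
Solving the 2×2 system: x ≈ -72.5, y ≈ 10.3 km.
Check against SEIS_04 (with the unrounded x, y): √((x − 105.1)²+(y − 120.8)²) = 209.17 ≈ 209.17 km. ✓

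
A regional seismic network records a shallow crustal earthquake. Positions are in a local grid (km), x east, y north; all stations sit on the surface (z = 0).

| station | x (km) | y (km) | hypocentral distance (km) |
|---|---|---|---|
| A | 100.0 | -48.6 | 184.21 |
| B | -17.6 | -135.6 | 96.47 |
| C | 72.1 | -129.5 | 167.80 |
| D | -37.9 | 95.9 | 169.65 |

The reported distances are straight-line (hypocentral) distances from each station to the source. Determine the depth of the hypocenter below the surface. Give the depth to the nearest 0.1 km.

Each station gives a sphere (x−x_i)² + (y−y_i)² + z² = d_i² (stations at z=0).
Subtracting the A sphere from B and C: z² cancels, leaving linear equations in x and y:
-235.2 x − 174.0 y = 30962.02
-55.8 x − 161.8 y = 15383.18
Solving: x ≈ -82.303, y ≈ -66.691 km (keep extra digits for the depth step; rounded: -82.3, -66.7).
Then from the A sphere: z² = 184.21² − (x − 100.0)² − (y + 48.6)² with x = -82.303, y = -66.691, so z ≈ 19.278 ≈ 19.3 km.

19.3 km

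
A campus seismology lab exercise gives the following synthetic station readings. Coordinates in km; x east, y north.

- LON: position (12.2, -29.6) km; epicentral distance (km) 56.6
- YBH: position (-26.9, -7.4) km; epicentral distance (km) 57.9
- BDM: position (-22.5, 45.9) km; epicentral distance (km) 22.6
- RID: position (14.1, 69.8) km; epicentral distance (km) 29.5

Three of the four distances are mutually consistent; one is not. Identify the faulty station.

Solve using three stations at a time. Using YBH, BDM, RID (subtract circle equations pairwise → linear system) gives (x, y) ≈ (0.0, 43.9).
Distances from that point to each station vs reported:
  LON: calculated 74.5 vs reported 56.6 → residual 17.9 km
  YBH: calculated 57.9 vs reported 57.9 → residual 0.0 km
  BDM: calculated 22.6 vs reported 22.6 → residual 0.0 km
  RID: calculated 29.5 vs reported 29.5 → residual 0.0 km
YBH, BDM, RID are mutually consistent (residuals ≈ 0); LON is off by 17.9 km.

LON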